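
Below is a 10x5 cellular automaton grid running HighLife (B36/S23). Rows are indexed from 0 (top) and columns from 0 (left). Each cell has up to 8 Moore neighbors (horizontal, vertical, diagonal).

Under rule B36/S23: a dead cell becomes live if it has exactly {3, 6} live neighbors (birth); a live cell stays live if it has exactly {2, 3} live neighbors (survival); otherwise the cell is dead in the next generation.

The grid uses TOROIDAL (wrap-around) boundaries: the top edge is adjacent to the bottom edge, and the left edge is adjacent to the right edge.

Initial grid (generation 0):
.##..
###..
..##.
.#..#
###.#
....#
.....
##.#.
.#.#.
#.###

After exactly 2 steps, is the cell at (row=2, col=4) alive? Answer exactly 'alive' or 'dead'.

Simulating step by step:
Generation 0 (given above): 23 live cells
Generation 1: 19 live cells
.....
#....
...##
....#
.##.#
.#.##
#...#
##..#
..#.#
#...#
Generation 2: 19 live cells
#...#
....#
#..##
..#.#
.##.#
##...
..#..
.#...
#....
#..##

Cell (2,4) at generation 2: 1 -> alive

Answer: alive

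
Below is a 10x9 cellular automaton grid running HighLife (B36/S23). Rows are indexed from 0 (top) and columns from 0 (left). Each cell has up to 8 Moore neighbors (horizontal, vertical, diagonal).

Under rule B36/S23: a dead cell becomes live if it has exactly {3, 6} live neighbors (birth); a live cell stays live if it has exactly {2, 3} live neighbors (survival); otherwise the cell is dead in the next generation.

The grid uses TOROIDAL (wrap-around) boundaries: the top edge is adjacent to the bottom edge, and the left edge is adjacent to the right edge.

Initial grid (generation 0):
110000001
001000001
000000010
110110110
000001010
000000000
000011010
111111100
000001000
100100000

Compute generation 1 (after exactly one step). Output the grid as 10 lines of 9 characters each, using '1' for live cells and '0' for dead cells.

Simulating step by step:
Generation 0 (given above): 27 live cells
Generation 1: 32 live cells
(generation 1 grid is the final answer)

Answer: 011000001
010000011
111100110
000011010
000011011
000011000
011000000
011100000
100001100
110000001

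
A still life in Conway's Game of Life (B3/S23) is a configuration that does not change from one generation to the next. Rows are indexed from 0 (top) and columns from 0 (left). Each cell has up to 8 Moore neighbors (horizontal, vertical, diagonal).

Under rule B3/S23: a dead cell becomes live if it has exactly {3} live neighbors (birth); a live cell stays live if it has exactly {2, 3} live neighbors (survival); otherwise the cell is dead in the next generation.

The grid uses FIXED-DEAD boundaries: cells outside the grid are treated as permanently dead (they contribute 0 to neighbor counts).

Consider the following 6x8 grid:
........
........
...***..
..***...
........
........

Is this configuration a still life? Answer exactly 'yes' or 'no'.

Answer: no

Derivation:
Compute generation 1 and compare to generation 0 (given above):
Generation 1:
........
....*...
..*..*..
..*..*..
...*....
........
Cell (1,4) differs: gen0=0 vs gen1=1 -> NOT a still life.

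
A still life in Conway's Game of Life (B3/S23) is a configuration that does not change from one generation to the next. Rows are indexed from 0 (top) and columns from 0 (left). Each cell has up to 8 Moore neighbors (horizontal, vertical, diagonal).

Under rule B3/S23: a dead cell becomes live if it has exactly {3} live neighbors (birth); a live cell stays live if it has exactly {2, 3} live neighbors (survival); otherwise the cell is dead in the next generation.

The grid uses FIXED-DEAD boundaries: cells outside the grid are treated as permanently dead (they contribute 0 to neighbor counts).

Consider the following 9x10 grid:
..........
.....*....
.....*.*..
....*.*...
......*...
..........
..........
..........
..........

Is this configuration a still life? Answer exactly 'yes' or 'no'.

Compute generation 1 and compare to generation 0 (given above):
Generation 1:
..........
......*...
....**....
......**..
.....*....
..........
..........
..........
..........
Cell (1,5) differs: gen0=1 vs gen1=0 -> NOT a still life.

Answer: no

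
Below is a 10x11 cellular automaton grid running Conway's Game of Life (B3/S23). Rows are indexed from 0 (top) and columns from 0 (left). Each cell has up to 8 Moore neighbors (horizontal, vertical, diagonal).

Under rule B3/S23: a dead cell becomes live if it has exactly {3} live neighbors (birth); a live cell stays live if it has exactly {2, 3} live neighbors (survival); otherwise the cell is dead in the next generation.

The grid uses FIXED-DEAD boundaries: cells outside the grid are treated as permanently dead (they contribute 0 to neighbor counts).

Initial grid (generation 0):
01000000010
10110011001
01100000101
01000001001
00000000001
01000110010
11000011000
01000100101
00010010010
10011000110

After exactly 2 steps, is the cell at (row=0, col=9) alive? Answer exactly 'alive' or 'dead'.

Simulating step by step:
Generation 0 (given above): 36 live cells
Generation 1: 44 live cells
01100000000
10010001101
10010010101
01100000001
00000010011
11000111000
11100001110
11100100110
00110101001
00011000110
Generation 2: 39 live cells
01100000000
10010001100
10010000101
01100001001
10100111011
10100100001
00000100010
10001000001
00000111001
00111000110

Cell (0,9) at generation 2: 0 -> dead

Answer: dead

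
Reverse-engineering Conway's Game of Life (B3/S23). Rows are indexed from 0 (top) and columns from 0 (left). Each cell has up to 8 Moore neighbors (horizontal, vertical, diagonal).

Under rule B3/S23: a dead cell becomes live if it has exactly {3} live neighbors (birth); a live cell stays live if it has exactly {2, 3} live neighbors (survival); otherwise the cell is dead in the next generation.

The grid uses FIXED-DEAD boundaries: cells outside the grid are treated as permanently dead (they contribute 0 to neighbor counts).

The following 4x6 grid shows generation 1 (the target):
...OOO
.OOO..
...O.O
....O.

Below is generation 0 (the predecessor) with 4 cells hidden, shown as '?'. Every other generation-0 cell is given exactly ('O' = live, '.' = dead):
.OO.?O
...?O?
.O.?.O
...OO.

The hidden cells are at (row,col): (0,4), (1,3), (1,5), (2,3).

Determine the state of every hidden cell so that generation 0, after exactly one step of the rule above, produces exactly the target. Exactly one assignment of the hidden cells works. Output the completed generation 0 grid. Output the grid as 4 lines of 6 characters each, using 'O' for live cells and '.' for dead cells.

Hidden generation-0 cells (in order): (0,4), (1,3), (1,5), (2,3).
A hidden cell only influences target cells in its own 3x3 neighborhood. Try each of the 2^4 = 16 assignments, step the completed generation 0 forward once under B3/S23, and compare with the target:
  (0,4)=. (1,3)=. (1,5)=. (2,3)=. -> step gives (0,3)='.' but target has 'O' -> reject
  (0,4)=. (1,3)=. (1,5)=. (2,3)=O -> step gives (0,3)='.' but target has 'O' -> reject
  (0,4)=. (1,3)=. (1,5)=O (2,3)=. -> step gives (0,3)='.' but target has 'O' -> reject
  (0,4)=. (1,3)=. (1,5)=O (2,3)=O -> step gives (0,3)='.' but target has 'O' -> reject
  (0,4)=. (1,3)=O (1,5)=. (2,3)=. -> step gives (0,2)='O' but target has '.' -> reject
  (0,4)=. (1,3)=O (1,5)=. (2,3)=O -> step gives (0,2)='O' but target has '.' -> reject
  (0,4)=. (1,3)=O (1,5)=O (2,3)=. -> step gives (0,2)='O' but target has '.' -> reject
  (0,4)=. (1,3)=O (1,5)=O (2,3)=O -> step gives (0,2)='O' but target has '.' -> reject
  (0,4)=O (1,3)=. (1,5)=. (2,3)=. -> step gives (1,4)='O' but target has '.' -> reject
  (0,4)=O (1,3)=. (1,5)=. (2,3)=O -> step gives (1,2)='.' but target has 'O' -> reject
  (0,4)=O (1,3)=. (1,5)=O (2,3)=. -> step reproduces the target at every cell -> ACCEPT
  (0,4)=O (1,3)=. (1,5)=O (2,3)=O -> step gives (1,2)='.' but target has 'O' -> reject
  (0,4)=O (1,3)=O (1,5)=. (2,3)=. -> step gives (0,2)='O' but target has '.' -> reject
  (0,4)=O (1,3)=O (1,5)=. (2,3)=O -> step gives (0,2)='O' but target has '.' -> reject
  (0,4)=O (1,3)=O (1,5)=O (2,3)=. -> step gives (0,2)='O' but target has '.' -> reject
  (0,4)=O (1,3)=O (1,5)=O (2,3)=O -> step gives (0,2)='O' but target has '.' -> reject
Unique solution: (0,4)=live, (1,3)=dead, (1,5)=live, (2,3)=dead.
Check: live-neighbor counts of every cell in the completed generation 0:
111333
233344
102353
112122
Applying B3/S23 to generation 0 with these counts gives:
...OOO
.OOO..
...O.O
....O.
which matches the target exactly.

Answer: .OO.OO
....OO
.O...O
...OO.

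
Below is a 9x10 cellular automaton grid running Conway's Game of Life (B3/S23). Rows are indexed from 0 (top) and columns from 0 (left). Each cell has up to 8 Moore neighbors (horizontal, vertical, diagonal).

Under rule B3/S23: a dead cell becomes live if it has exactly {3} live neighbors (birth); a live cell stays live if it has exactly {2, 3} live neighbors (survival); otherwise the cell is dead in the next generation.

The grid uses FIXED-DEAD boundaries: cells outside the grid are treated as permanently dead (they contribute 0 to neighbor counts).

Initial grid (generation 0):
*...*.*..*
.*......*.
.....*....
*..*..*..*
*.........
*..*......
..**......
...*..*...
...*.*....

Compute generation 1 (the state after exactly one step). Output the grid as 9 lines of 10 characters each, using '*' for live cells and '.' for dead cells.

Simulating step by step:
Generation 0 (given above): 20 live cells
Generation 1: 11 live cells
(generation 1 grid is the final answer)

Answer: ..........
.....*....
..........
..........
**........
.***......
..***.....
...*......
....*.....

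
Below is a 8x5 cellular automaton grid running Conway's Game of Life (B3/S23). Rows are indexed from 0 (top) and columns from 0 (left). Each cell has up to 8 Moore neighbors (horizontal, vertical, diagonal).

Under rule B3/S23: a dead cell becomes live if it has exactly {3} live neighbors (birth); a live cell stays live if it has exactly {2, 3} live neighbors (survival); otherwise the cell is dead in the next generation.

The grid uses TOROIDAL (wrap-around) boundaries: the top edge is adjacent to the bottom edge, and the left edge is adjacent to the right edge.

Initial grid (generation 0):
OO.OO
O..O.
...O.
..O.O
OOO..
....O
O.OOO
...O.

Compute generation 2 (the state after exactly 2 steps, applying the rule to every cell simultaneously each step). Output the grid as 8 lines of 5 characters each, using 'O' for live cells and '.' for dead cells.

Answer: OO...
O..O.
.....
.....
..O.O
..OOO
.....
O.O.O

Derivation:
Simulating step by step:
Generation 0 (given above): 18 live cells
Generation 1: 17 live cells
OO.O.
OO.O.
..OO.
O.O.O
OOO.O
.....
O.O..
.....
Generation 2: 12 live cells
(generation 2 grid is the final answer)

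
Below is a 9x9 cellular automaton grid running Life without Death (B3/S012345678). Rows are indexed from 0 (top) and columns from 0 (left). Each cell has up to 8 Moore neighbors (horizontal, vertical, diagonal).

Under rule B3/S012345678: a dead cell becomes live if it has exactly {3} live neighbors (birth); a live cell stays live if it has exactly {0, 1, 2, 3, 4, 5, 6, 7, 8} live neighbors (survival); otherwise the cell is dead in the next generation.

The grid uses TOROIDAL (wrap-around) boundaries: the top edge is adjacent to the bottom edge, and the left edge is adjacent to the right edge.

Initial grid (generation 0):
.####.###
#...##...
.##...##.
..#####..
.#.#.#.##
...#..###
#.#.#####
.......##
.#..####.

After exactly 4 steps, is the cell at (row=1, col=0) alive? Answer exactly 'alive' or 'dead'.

Simulating step by step:
Generation 0 (given above): 42 live cells
Generation 1: 49 live cells
.####.###
#...##...
.##...##.
#.#####.#
##.#.#.##
.#.#..###
#.#######
.#.#...##
.#..####.
Generation 2: 49 live cells
.####.###
#...##...
.##...##.
#.#####.#
##.#.#.##
.#.#..###
#.#######
.#.#...##
.#..####.
Generation 3: 49 live cells
.####.###
#...##...
.##...##.
#.#####.#
##.#.#.##
.#.#..###
#.#######
.#.#...##
.#..####.
Generation 4: 49 live cells
.####.###
#...##...
.##...##.
#.#####.#
##.#.#.##
.#.#..###
#.#######
.#.#...##
.#..####.

Cell (1,0) at generation 4: 1 -> alive

Answer: alive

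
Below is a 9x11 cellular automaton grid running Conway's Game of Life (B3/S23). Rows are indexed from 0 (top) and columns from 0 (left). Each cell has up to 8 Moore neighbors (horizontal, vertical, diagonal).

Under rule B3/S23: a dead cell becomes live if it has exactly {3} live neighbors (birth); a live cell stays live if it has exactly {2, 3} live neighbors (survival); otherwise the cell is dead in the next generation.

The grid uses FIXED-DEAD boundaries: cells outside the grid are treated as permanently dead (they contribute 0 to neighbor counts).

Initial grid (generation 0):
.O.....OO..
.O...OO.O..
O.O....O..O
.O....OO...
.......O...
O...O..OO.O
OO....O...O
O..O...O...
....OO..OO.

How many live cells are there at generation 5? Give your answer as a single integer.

Simulating step by step:
Generation 0 (given above): 31 live cells
Generation 1: 38 live cells
......OOO..
OOO...O.OO.
O.O..O..O..
.O....OOO..
...........
OO....OOOO.
OO....O.OO.
OO..OOOOOO.
....O...O..
Generation 2: 33 live cells
.O....O.OO.
O.O..OO..O.
O.O..O.....
.O....OOO..
OO.......O.
OO....O..O.
..O.......O
OO..O.O....
....O.O.OO.
Generation 3: 35 live cells
.O...OOOOO.
O.O..OOOOO.
O.O..O..O..
..O...OOO..
..O...O..O.
O.O......OO
..O..O.....
.O.O...O.O.
.......O...
Generation 4: 33 live cells
.O...O...O.
O.O.O......
..OO.O.....
..OO.OO.OO.
..OO..O..OO
..OO.....OO
..OO....OOO
..O...O.O..
........O..
Generation 5: 27 live cells
.O.........
..O.OO.....
.....OO....
.O...OOOOOO
.O...OOO...
.O..O......
.O.....OO.O
..OO....O..
.......O...
Population at generation 5: 27

Answer: 27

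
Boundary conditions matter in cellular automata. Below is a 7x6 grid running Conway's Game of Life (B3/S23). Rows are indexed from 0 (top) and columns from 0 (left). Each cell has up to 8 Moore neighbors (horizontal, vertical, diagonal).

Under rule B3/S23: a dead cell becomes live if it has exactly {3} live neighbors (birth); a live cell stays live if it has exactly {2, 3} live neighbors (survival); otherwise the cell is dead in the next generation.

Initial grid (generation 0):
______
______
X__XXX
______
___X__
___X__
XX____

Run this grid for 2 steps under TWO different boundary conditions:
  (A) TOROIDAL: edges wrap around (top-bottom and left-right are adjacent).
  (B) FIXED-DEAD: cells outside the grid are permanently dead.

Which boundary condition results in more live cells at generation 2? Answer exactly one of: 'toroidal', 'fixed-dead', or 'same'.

Under TOROIDAL boundary, generation 2:
______
____XX
X__X__
_____X
______
______
______
Population = 5

Under FIXED-DEAD boundary, generation 2:
______
______
___XX_
______
______
______
______
Population = 2

Comparison: toroidal=5, fixed-dead=2 -> toroidal

Answer: toroidal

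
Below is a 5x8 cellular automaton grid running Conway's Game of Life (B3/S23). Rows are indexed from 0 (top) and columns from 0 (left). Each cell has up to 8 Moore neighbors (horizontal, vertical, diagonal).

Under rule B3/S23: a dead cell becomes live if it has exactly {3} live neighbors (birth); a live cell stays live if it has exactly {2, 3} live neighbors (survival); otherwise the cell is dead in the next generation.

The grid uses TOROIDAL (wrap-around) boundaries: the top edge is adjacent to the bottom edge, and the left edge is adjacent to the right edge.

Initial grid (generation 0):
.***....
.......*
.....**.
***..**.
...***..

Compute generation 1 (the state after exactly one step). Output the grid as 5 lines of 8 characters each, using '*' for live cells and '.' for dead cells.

Answer: ..**....
..*...*.
**...*..
.***...*
*....**.

Derivation:
Simulating step by step:
Generation 0 (given above): 14 live cells
Generation 1: 14 live cells
(generation 1 grid is the final answer)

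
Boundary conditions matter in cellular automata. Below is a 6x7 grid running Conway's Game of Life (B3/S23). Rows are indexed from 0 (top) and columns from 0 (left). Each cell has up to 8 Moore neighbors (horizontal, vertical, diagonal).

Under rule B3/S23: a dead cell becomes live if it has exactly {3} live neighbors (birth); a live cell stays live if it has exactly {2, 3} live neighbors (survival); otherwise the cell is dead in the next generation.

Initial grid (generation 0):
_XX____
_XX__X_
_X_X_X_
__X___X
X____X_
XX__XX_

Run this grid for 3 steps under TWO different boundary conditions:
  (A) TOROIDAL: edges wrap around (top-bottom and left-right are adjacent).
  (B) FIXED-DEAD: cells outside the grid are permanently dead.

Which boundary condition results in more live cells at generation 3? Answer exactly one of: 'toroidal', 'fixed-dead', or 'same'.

Under TOROIDAL boundary, generation 3:
__X____
XXX____
_______
_______
__X____
X______
Population = 6

Under FIXED-DEAD boundary, generation 3:
_XX____
X______
__X____
__X____
__XX___
XX_____
Population = 9

Comparison: toroidal=6, fixed-dead=9 -> fixed-dead

Answer: fixed-dead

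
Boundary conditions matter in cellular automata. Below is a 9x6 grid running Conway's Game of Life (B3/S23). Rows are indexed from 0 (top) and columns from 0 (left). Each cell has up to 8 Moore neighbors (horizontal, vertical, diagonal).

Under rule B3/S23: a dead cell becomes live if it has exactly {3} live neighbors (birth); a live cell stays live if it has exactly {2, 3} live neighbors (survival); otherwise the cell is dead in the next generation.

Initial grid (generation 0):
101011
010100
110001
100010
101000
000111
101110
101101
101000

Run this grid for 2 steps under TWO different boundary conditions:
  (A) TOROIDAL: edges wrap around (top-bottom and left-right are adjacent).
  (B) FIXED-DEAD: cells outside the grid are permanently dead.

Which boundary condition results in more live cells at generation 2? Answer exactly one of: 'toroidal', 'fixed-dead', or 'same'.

Answer: toroidal

Derivation:
Under TOROIDAL boundary, generation 2:
011011
000000
001110
001001
110000
100001
110001
010000
100100
Population = 19

Under FIXED-DEAD boundary, generation 2:
001110
100001
111110
101000
000000
000000
000000
000000
000000
Population = 12

Comparison: toroidal=19, fixed-dead=12 -> toroidal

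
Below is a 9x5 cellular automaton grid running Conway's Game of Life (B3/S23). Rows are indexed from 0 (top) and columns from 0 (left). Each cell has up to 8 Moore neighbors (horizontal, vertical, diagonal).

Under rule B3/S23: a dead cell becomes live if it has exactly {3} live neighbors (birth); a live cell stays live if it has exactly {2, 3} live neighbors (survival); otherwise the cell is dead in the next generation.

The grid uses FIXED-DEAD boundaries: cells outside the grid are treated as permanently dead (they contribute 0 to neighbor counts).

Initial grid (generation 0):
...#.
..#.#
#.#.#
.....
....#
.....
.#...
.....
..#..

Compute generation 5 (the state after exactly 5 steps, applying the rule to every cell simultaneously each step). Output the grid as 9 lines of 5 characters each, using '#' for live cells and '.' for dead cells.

Answer: .###.
.#.#.
.###.
.....
.....
.....
.....
.....
.....

Derivation:
Simulating step by step:
Generation 0 (given above): 9 live cells
Generation 1: 6 live cells
...#.
.##.#
.#...
...#.
.....
.....
.....
.....
.....
Generation 2: 7 live cells
..##.
.###.
.#.#.
.....
.....
.....
.....
.....
.....
Generation 3: 6 live cells
.#.#.
.#..#
.#.#.
.....
.....
.....
.....
.....
.....
Generation 4: 6 live cells
..#..
##.##
..#..
.....
.....
.....
.....
.....
.....
Generation 5: 8 live cells
(generation 5 grid is the final answer)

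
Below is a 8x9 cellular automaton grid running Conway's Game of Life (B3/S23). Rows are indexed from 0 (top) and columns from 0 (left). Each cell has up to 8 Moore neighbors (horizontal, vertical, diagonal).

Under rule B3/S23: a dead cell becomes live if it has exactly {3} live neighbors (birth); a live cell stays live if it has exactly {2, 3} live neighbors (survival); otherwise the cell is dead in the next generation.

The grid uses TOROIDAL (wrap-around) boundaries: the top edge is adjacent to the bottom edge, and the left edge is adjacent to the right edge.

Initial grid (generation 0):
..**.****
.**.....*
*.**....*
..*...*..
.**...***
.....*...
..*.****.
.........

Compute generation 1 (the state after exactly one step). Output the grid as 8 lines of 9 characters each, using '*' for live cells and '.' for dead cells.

Answer: ****..***
....*.*..
*..*...**
......*..
.**..***.
.****...*
....***..
..*.....*

Derivation:
Simulating step by step:
Generation 0 (given above): 26 live cells
Generation 1: 29 live cells
(generation 1 grid is the final answer)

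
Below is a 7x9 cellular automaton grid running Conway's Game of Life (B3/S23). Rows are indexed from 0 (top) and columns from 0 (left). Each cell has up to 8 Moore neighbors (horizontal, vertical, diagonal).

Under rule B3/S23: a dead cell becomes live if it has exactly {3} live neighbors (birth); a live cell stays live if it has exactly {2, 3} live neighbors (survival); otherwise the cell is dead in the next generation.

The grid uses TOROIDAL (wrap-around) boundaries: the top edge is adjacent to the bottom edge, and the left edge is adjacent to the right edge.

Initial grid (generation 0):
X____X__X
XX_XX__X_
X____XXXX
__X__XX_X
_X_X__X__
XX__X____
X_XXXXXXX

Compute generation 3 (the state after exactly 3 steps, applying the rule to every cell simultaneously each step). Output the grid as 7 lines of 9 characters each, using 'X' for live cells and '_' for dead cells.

Answer: __XX_____
_XX_X____
X_X_XX__X
__X______
XXXX_____
___X_XX__
___XX____

Derivation:
Simulating step by step:
Generation 0 (given above): 31 live cells
Generation 1: 17 live cells
_________
_X__X____
__XX_____
_XX_X___X
_X_XX_XX_
_________
__XX__XX_
Generation 2: 19 live cells
__XX_____
__XX_____
X___X____
XX__XX_X_
XX_XXX_X_
____XX___
_________
Generation 3: 20 live cells
(generation 3 grid is the final answer)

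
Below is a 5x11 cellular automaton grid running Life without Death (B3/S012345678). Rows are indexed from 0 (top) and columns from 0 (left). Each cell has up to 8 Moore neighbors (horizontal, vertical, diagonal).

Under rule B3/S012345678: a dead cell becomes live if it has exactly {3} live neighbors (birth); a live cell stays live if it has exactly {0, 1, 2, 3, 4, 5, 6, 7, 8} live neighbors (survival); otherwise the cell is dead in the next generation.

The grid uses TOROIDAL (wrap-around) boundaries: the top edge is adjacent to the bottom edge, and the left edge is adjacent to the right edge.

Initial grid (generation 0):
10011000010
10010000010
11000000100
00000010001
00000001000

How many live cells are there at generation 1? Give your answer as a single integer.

Answer: 21

Derivation:
Simulating step by step:
Generation 0 (given above): 13 live cells
Generation 1: 21 live cells
10011000110
10111000110
11000000110
10000011001
00000001001
Population at generation 1: 21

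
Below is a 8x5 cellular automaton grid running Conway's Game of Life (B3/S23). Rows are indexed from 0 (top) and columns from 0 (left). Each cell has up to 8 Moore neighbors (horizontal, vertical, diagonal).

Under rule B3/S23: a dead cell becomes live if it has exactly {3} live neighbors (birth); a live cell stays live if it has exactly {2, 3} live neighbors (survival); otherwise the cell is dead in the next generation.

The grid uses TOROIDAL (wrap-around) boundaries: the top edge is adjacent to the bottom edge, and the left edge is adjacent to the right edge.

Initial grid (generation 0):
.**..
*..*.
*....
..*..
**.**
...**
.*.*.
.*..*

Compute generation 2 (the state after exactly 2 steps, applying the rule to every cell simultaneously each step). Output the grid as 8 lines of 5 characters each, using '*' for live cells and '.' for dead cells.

Simulating step by step:
Generation 0 (given above): 16 live cells
Generation 1: 17 live cells
.****
*.*.*
.*..*
..**.
**...
.*...
...*.
.*.*.
Generation 2: 12 live cells
(generation 2 grid is the final answer)

Answer: .....
.....
.*..*
..***
**...
***..
.....
**...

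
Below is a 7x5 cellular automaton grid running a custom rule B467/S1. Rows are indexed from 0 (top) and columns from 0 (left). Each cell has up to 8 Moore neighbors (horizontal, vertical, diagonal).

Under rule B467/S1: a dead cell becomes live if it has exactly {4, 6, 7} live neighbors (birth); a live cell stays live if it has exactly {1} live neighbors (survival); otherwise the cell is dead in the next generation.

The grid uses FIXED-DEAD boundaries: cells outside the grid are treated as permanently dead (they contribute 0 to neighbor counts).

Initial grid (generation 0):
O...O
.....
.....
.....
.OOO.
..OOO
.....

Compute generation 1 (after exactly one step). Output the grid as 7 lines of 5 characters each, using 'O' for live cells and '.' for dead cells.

Simulating step by step:
Generation 0 (given above): 8 live cells
Generation 1: 0 live cells
(generation 1 grid is the final answer)

Answer: .....
.....
.....
.....
.....
.....
.....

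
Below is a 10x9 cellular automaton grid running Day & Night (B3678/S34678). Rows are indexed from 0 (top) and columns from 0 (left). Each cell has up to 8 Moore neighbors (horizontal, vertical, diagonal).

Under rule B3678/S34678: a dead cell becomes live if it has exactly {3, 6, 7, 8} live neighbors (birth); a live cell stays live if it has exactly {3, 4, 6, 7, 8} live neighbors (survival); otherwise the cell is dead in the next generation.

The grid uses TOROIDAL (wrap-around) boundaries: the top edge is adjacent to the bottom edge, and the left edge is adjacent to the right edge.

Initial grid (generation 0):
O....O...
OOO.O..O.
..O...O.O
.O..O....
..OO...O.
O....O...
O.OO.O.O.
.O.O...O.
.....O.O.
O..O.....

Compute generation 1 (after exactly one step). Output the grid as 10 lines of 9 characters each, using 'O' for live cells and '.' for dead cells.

Simulating step by step:
Generation 0 (given above): 29 live cells
Generation 1: 23 live cells
(generation 1 grid is the final answer)

Answer: O.OOO....
OO.O.OO..
..O..O.O.
.......O.
.O..O....
.........
..O......
.........
..O.O.O.O
....O.O.O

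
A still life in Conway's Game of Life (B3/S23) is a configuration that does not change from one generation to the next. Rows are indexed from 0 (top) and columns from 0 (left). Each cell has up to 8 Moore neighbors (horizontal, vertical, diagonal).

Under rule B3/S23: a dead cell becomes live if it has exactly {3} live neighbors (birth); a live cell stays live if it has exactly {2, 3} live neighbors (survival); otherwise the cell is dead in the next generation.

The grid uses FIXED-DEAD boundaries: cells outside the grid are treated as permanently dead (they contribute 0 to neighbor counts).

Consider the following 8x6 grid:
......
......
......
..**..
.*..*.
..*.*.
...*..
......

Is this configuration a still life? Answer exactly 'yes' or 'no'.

Compute generation 1 and compare to generation 0 (given above):
Generation 1:
......
......
......
..**..
.*..*.
..*.*.
...*..
......
The grids are IDENTICAL -> still life.

Answer: yes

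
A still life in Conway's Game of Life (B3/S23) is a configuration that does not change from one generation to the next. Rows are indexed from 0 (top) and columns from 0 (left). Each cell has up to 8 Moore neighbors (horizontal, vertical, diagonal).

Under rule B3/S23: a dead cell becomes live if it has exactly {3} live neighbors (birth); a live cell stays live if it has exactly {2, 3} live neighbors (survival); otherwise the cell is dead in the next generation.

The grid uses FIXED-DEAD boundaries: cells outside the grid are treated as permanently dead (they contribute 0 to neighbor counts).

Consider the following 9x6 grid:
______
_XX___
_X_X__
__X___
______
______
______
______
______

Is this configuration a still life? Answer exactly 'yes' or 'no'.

Answer: yes

Derivation:
Compute generation 1 and compare to generation 0 (given above):
Generation 1:
______
_XX___
_X_X__
__X___
______
______
______
______
______
The grids are IDENTICAL -> still life.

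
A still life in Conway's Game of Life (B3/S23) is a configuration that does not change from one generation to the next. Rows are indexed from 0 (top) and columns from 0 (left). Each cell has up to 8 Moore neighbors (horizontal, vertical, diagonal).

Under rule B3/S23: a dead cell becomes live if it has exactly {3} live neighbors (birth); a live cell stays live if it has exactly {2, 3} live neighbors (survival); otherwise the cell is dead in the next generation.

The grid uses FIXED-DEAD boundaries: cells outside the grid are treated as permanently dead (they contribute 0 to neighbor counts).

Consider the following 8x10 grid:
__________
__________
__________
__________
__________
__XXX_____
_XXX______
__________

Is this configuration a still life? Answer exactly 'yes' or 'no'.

Answer: no

Derivation:
Compute generation 1 and compare to generation 0 (given above):
Generation 1:
__________
__________
__________
__________
___X______
_X__X_____
_X__X_____
__X_______
Cell (4,3) differs: gen0=0 vs gen1=1 -> NOT a still life.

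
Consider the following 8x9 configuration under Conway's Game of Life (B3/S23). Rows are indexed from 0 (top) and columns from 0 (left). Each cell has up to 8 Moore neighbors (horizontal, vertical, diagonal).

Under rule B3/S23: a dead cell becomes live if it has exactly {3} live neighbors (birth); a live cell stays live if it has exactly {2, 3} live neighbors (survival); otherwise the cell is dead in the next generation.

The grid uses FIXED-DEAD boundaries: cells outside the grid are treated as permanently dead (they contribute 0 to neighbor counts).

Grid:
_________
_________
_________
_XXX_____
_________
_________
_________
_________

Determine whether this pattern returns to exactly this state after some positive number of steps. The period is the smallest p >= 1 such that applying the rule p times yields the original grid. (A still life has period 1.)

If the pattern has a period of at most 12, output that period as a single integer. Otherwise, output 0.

Simulating and comparing each generation to the original:
Gen 0 (original, given above): 3 live cells
Gen 1: 3 live cells, differs from original
Gen 2: 3 live cells, MATCHES original -> period = 2

Answer: 2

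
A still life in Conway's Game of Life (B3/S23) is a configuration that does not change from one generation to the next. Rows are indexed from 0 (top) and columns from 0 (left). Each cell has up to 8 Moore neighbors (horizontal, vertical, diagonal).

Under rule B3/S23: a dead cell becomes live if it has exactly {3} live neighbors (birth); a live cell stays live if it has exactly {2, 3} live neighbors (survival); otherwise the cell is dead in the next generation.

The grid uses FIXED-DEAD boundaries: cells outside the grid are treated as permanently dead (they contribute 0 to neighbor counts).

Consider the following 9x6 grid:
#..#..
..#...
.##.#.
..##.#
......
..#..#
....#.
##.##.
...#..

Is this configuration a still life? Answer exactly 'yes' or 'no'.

Compute generation 1 and compare to generation 0 (given above):
Generation 1:
......
..#...
.#..#.
.####.
..###.
......
.##.##
..###.
..###.
Cell (0,0) differs: gen0=1 vs gen1=0 -> NOT a still life.

Answer: no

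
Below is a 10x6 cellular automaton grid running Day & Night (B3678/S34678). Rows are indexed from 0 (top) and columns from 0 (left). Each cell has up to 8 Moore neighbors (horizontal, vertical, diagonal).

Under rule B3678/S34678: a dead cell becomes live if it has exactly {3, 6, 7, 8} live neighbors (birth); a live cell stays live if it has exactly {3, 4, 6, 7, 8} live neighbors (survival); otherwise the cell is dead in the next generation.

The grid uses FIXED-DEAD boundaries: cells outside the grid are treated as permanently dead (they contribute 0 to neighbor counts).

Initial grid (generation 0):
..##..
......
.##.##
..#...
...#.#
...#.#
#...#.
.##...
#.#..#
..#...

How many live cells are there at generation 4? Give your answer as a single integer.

Answer: 12

Derivation:
Simulating step by step:
Generation 0 (given above): 19 live cells
Generation 1: 16 live cells
......
.#..#.
...#..
.##..#
..#...
......
.###..
##.#..
..##..
.#....
Generation 2: 17 live cells
......
......
.#..#.
..##..
.#....
.#.#..
###...
.####.
#.#...
..#...
Generation 3: 13 live cells
......
......
..##..
.##...
...#..
.#....
#.#.#.
.#.#..
..#...
.#....
Generation 4: 12 live cells
......
......
.##...
..#...
.#....
..##..
..##..
.#.#..
.##...
......
Population at generation 4: 12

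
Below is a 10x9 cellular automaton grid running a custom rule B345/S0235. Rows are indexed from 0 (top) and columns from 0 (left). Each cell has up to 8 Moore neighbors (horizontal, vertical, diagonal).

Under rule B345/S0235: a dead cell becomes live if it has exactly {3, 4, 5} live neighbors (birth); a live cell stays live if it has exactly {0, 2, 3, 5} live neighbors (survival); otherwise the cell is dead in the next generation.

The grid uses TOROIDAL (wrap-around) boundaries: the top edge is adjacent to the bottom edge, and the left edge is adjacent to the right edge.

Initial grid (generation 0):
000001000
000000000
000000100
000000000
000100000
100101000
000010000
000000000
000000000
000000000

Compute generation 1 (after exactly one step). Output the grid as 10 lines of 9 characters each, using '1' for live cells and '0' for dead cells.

Answer: 000001000
000000000
000000100
000000000
000010000
100110000
000010000
000000000
000000000
000000000

Derivation:
Simulating step by step:
Generation 0 (given above): 7 live cells
Generation 1: 7 live cells
(generation 1 grid is the final answer)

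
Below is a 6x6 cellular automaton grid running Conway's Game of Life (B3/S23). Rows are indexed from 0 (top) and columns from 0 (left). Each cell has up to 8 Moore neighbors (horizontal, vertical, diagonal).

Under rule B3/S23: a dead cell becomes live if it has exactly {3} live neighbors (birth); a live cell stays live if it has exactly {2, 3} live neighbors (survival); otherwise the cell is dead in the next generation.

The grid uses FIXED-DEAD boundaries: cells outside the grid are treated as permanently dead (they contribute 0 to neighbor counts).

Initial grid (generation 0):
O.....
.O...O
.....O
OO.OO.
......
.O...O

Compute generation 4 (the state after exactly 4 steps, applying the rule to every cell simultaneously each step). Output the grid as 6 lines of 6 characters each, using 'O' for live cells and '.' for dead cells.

Answer: ......
......
......
......
.OO...
...O..

Derivation:
Simulating step by step:
Generation 0 (given above): 10 live cells
Generation 1: 9 live cells
......
......
OOO..O
....O.
OOO.O.
......
Generation 2: 7 live cells
......
.O....
.O....
....OO
.O.O..
.O....
Generation 3: 5 live cells
......
......
......
..O.O.
..O.O.
..O...
Generation 4: 3 live cells
(generation 4 grid is the final answer)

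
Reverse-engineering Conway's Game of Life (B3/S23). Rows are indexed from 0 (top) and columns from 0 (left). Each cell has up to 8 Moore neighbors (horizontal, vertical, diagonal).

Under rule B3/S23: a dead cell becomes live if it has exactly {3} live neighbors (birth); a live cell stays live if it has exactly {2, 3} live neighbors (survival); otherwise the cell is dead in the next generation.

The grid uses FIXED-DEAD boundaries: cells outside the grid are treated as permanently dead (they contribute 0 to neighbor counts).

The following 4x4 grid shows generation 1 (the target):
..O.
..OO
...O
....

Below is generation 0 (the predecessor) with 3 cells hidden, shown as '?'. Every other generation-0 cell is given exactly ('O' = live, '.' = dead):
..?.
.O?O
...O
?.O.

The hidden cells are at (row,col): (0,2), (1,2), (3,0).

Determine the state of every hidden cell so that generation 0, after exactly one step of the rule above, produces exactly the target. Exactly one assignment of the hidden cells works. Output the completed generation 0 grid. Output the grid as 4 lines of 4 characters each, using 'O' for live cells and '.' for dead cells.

Hidden generation-0 cells (in order): (0,2), (1,2), (3,0).
A hidden cell only influences target cells in its own 3x3 neighborhood. Try each of the 2^3 = 8 assignments, step the completed generation 0 forward once under B3/S23, and compare with the target:
  (0,2)=. (1,2)=. (3,0)=. -> step gives (0,2)='.' but target has 'O' -> reject
  (0,2)=. (1,2)=. (3,0)=O -> step gives (0,2)='.' but target has 'O' -> reject
  (0,2)=. (1,2)=O (3,0)=. -> step gives (2,1)='O' but target has '.' -> reject
  (0,2)=. (1,2)=O (3,0)=O -> step reproduces the target at every cell -> ACCEPT
  (0,2)=O (1,2)=. (3,0)=. -> step gives (1,2)='.' but target has 'O' -> reject
  (0,2)=O (1,2)=. (3,0)=O -> step gives (1,2)='.' but target has 'O' -> reject
  (0,2)=O (1,2)=O (3,0)=. -> step gives (0,1)='O' but target has '.' -> reject
  (0,2)=O (1,2)=O (3,0)=O -> step gives (0,1)='O' but target has '.' -> reject
Unique solution: (0,2)=dead, (1,2)=live, (3,0)=live.
Check: live-neighbor counts of every cell in the completed generation 0:
1232
1132
2453
0212
Applying B3/S23 to generation 0 with these counts gives:
..O.
..OO
...O
....
which matches the target exactly.

Answer: ....
.OOO
...O
O.O.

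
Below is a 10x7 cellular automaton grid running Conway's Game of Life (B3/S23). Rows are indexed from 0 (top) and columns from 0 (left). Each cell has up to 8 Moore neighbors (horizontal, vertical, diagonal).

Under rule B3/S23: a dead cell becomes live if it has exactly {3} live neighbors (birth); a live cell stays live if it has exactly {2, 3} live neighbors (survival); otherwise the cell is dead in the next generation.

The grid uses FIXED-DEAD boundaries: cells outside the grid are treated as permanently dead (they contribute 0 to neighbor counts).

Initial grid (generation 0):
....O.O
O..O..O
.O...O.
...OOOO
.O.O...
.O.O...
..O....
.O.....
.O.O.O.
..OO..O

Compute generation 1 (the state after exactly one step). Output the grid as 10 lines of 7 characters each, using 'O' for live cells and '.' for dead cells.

Answer: .....O.
....O.O
..OO...
...O.OO
...O.O.
.O.O...
.OO....
.O.....
.O.OO..
..OOO..

Derivation:
Simulating step by step:
Generation 0 (given above): 23 live cells
Generation 1: 21 live cells
(generation 1 grid is the final answer)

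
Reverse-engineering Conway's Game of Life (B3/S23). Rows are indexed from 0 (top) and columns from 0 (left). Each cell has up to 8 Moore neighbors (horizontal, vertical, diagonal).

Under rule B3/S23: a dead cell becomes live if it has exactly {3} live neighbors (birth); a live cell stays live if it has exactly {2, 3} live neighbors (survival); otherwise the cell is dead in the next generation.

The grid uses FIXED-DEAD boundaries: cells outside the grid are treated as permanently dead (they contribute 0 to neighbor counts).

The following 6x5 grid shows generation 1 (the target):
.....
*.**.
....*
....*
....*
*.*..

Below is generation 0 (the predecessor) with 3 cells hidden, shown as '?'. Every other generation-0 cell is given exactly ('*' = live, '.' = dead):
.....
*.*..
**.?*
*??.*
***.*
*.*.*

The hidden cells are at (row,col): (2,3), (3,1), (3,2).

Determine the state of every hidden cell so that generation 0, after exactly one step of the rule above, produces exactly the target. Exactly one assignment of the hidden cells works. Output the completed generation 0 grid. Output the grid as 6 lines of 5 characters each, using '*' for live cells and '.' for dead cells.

Hidden generation-0 cells (in order): (2,3), (3,1), (3,2).
A hidden cell only influences target cells in its own 3x3 neighborhood. Try each of the 2^3 = 8 assignments, step the completed generation 0 forward once under B3/S23, and compare with the target:
  (2,3)=. (3,1)=. (3,2)=. -> step gives (1,2)='.' but target has '*' -> reject
  (2,3)=. (3,1)=. (3,2)=* -> step gives (1,2)='.' but target has '*' -> reject
  (2,3)=. (3,1)=* (3,2)=. -> step gives (1,2)='.' but target has '*' -> reject
  (2,3)=. (3,1)=* (3,2)=* -> step gives (1,2)='.' but target has '*' -> reject
  (2,3)=* (3,1)=. (3,2)=. -> step gives (2,0)='*' but target has '.' -> reject
  (2,3)=* (3,1)=. (3,2)=* -> step gives (2,0)='*' but target has '.' -> reject
  (2,3)=* (3,1)=* (3,2)=. -> step gives (2,3)='*' but target has '.' -> reject
  (2,3)=* (3,1)=* (3,2)=* -> step reproduces the target at every cell -> ACCEPT
Unique solution: (2,3)=live, (3,1)=live, (3,2)=live.
Check: live-neighbor counts of every cell in the completed generation 0:
12110
24232
46542
57563
47462
25241
Applying B3/S23 to generation 0 with these counts gives:
.....
*.**.
....*
....*
....*
*.*..
which matches the target exactly.

Answer: .....
*.*..
**.**
***.*
***.*
*.*.*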